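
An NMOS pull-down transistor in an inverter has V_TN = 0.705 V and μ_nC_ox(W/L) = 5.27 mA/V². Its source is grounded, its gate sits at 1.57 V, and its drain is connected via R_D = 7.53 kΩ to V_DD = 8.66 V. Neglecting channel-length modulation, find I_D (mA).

V_GS = V_G = 1.57 V, so V_ov = 1.57 − 0.705 = 0.865 V.
Assume saturation: I_D = ½ k_n V_ov² = 0.5 × 5.27 × 0.865² = 1.97 mA, giving V_DS = V_DD − I_D R_D = 8.66 − 1.97 × 7.53 = -6.19 V.
But -6.19 V < V_ov = 0.865 V, so the device is actually in triode.
In triode I_D = k_n[V_ov V_DS − ½ V_DS²] and I_D = (V_DD − V_DS)/R_D. Equating: 19.8 V_DS² − 35.33 V_DS + 8.66 = 0, giving V_DS = 0.294 V (the root below V_ov).
I_D = (8.66 − 0.294) / 7.53 = 1.11 mA.

I_D = 1.11 mA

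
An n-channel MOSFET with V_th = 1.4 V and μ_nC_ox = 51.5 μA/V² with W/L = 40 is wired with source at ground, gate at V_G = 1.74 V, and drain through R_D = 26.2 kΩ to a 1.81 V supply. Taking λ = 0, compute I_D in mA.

I_D = 0.0649 mA

V_GS = V_G = 1.74 V, so V_ov = 1.74 − 1.4 = 0.34 V.
k_n = μ_nC_ox · (W/L) = 2.06 mA/V².
Assume saturation: I_D = ½ k_n V_ov² = 0.5 × 2.06 × 0.34² = 0.119 mA, giving V_DS = V_DD − I_D R_D = 1.81 − 0.119 × 26.2 = -1.31 V.
But -1.31 V < V_ov = 0.34 V, so the device is actually in triode.
In triode I_D = k_n[V_ov V_DS − ½ V_DS²] and I_D = (V_DD − V_DS)/R_D. Equating: 27 V_DS² − 19.35 V_DS + 1.81 = 0, giving V_DS = 0.111 V (the root below V_ov).
I_D = (1.81 − 0.111) / 26.2 = 0.0649 mA.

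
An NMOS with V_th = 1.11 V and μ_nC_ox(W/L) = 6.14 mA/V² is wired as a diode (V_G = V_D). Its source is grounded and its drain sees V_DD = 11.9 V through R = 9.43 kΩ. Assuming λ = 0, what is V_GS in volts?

V_GS = 1.70 V

With gate tied to drain, V_GS = V_DS ≥ V_GS − V_th, so the device is in saturation.
KCL at the drain: ½ k_n (V_GS − V_th)² = (V_DD − V_GS)/R.
Let x = V_GS − 1.11. Then 29 x² + x − 10.79 = 0, giving x = 0.593 V (positive root), so V_GS = 1.7 V.
I_D = (V_DD − V_GS)/R = (11.9 − 1.7) / 9.43 = 1.08 mA.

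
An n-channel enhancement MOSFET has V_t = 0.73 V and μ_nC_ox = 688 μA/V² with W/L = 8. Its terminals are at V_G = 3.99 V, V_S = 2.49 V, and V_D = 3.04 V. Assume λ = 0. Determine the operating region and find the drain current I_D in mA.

V_GS = V_G − V_S = 3.99 − 2.49 = 1.5 V; V_DS = V_D − V_S = 3.04 − 2.49 = 0.55 V.
k_n = μ_nC_ox · (W/L) = 5.504 mA/V².
V_ov = V_GS − V_t = 1.5 − 0.73 = 0.77 V.
Since V_DS = 0.55 V < V_ov = 0.77 V, the device is in the triode region.
I_D = k_n [V_ov · V_DS − ½ V_DS²] = 5.504 × [0.77 × 0.55 − 0.5 × 0.55²] = 1.5 mA.

Triode; I_D = 1.50 mA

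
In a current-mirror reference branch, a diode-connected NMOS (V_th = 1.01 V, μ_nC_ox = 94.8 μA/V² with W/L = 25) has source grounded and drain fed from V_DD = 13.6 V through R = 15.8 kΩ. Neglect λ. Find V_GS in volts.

V_GS = 1.80 V

With gate tied to drain, V_GS = V_DS ≥ V_GS − V_th, so the device is in saturation.
k_n = μ_nC_ox · (W/L) = 2.37 mA/V².
KCL at the drain: ½ k_n (V_GS − V_th)² = (V_DD − V_GS)/R.
Let x = V_GS − 1.01. Then 18.7 x² + x − 12.59 = 0, giving x = 0.794 V (positive root), so V_GS = 1.8 V.
I_D = (V_DD − V_GS)/R = (13.6 − 1.8) / 15.8 = 0.747 mA.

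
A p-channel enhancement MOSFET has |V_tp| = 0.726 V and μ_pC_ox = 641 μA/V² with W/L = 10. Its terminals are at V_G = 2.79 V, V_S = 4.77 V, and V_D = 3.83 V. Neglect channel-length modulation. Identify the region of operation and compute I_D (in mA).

Triode; I_D = 4.72 mA

V_SG = V_S − V_G = 4.77 − 2.79 = 1.98 V; V_SD = V_S − V_D = 4.77 − 3.83 = 0.94 V.
k_p = μ_pC_ox · (W/L) = 6.41 mA/V².
V_ov = V_SG − |V_tp| = 1.98 − 0.726 = 1.25 V.
Since V_SD = 0.94 V < V_ov = 1.25 V, the device is in the triode region.
I_D = k_p [V_ov · V_SD − ½ V_SD²] = 6.41 × [1.25 × 0.94 − 0.5 × 0.94²] = 4.72 mA.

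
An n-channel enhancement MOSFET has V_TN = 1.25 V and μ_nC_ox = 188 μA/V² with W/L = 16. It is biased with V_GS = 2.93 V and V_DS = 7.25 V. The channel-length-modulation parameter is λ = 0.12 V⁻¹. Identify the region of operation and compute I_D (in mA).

k_n = μ_nC_ox · (W/L) = 3.008 mA/V².
V_ov = V_GS − V_TN = 2.93 − 1.25 = 1.68 V.
Since V_DS = 7.25 V ≥ V_ov = 1.68 V, the device is in saturation.
I_D = ½ k_n V_ov² (1 + λ V_DS) = 0.5 × 3.008 × 1.68² × (1 + 0.12 × 7.25) = 7.94 mA.

Saturation; I_D = 7.94 mA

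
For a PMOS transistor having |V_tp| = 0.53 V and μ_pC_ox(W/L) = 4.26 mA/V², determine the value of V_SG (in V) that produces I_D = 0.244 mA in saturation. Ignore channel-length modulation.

In saturation I_D = ½ k_p (V_SG − |V_tp|)², so V_SG − |V_tp| = √(2 I_D / k_p) = √(2 × 0.244 / 4.26) = 0.338 V.
V_SG = 0.53 + 0.338 = 0.868 V.

V_SG = 0.868 V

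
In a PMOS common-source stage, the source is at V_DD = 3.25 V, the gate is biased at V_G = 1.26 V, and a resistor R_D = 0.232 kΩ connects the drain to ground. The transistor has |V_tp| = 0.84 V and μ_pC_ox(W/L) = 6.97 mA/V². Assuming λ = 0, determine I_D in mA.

I_D = 4.61 mA

V_SG = V_DD − V_G = 3.25 − 1.26 = 1.99 V, so V_ov = 1.99 − 0.84 = 1.15 V.
Assume saturation: I_D = ½ k_p V_ov² = 0.5 × 6.97 × 1.15² = 4.61 mA, giving V_SD = V_DD − I_D R_D = 3.25 − 4.61 × 0.232 = 2.18 V.
V_SD = 2.18 V ≥ V_ov = 1.15 V, confirming saturation.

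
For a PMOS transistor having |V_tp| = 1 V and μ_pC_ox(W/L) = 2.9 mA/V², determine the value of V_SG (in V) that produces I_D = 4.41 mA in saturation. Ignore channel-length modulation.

In saturation I_D = ½ k_p (V_SG − |V_tp|)², so V_SG − |V_tp| = √(2 I_D / k_p) = √(2 × 4.41 / 2.9) = 1.74 V.
V_SG = 1 + 1.74 = 2.74 V.

V_SG = 2.74 V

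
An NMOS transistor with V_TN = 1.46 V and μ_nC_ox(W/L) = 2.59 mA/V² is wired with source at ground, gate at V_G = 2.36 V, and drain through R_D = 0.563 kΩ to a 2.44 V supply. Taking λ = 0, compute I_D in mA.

I_D = 1.05 mA

V_GS = V_G = 2.36 V, so V_ov = 2.36 − 1.46 = 0.9 V.
Assume saturation: I_D = ½ k_n V_ov² = 0.5 × 2.59 × 0.9² = 1.05 mA, giving V_DS = V_DD − I_D R_D = 2.44 − 1.05 × 0.563 = 1.85 V.
V_DS = 1.85 V ≥ V_ov = 0.9 V, confirming saturation.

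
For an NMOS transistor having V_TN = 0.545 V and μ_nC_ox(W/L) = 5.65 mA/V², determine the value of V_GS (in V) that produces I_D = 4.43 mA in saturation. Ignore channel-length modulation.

In saturation I_D = ½ k_n (V_GS − V_TN)², so V_GS − V_TN = √(2 I_D / k_n) = √(2 × 4.43 / 5.65) = 1.25 V.
V_GS = 0.545 + 1.25 = 1.8 V.

V_GS = 1.80 V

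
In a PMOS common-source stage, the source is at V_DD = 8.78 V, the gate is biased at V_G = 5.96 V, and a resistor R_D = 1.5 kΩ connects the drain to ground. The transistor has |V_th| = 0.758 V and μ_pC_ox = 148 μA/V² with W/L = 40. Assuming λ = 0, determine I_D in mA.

V_SG = V_DD − V_G = 8.78 − 5.96 = 2.82 V, so V_ov = 2.82 − 0.758 = 2.06 V.
k_p = μ_pC_ox · (W/L) = 5.92 mA/V².
Assume saturation: I_D = ½ k_p V_ov² = 0.5 × 5.92 × 2.06² = 12.6 mA, giving V_SD = V_DD − I_D R_D = 8.78 − 12.6 × 1.5 = -10.1 V.
But -10.1 V < V_ov = 2.06 V, so the device is actually in triode.
In triode I_D = k_p[V_ov V_SD − ½ V_SD²] and I_D = (V_DD − V_SD)/R_D. Equating: 4.44 V_SD² − 19.31 V_SD + 8.78 = 0, giving V_SD = 0.516 V (the root below V_ov).
I_D = (8.78 − 0.516) / 1.5 = 5.51 mA.

I_D = 5.51 mA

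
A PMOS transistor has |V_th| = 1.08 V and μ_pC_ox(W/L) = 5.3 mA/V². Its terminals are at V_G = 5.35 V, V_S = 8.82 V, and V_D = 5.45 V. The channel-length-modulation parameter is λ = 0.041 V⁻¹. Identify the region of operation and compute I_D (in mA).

Saturation; I_D = 17.2 mA

V_SG = V_S − V_G = 8.82 − 5.35 = 3.47 V; V_SD = V_S − V_D = 8.82 − 5.45 = 3.37 V.
V_ov = V_SG − |V_th| = 3.47 − 1.08 = 2.39 V.
Since V_SD = 3.37 V ≥ V_ov = 2.39 V, the device is in saturation.
I_D = ½ k_p V_ov² (1 + λ V_SD) = 0.5 × 5.3 × 2.39² × (1 + 0.041 × 3.37) = 17.2 mA.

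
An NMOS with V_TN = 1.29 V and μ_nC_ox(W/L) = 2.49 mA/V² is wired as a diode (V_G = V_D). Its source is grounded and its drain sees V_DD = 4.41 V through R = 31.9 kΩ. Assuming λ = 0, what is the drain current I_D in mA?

With gate tied to drain, V_GS = V_DS ≥ V_GS − V_TN, so the device is in saturation.
KCL at the drain: ½ k_n (V_GS − V_TN)² = (V_DD − V_GS)/R.
Let x = V_GS − 1.29. Then 39.7 x² + x − 3.12 = 0, giving x = 0.268 V (positive root), so V_GS = 1.56 V.
I_D = (V_DD − V_GS)/R = (4.41 − 1.56) / 31.9 = 0.0894 mA.

I_D = 0.0894 mA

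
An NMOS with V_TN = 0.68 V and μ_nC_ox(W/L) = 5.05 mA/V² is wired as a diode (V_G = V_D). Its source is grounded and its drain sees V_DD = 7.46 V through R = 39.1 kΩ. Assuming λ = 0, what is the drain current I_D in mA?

With gate tied to drain, V_GS = V_DS ≥ V_GS − V_TN, so the device is in saturation.
KCL at the drain: ½ k_n (V_GS − V_TN)² = (V_DD − V_GS)/R.
Let x = V_GS − 0.68. Then 98.7 x² + x − 6.78 = 0, giving x = 0.257 V (positive root), so V_GS = 0.937 V.
I_D = (V_DD − V_GS)/R = (7.46 − 0.937) / 39.1 = 0.167 mA.

I_D = 0.167 mA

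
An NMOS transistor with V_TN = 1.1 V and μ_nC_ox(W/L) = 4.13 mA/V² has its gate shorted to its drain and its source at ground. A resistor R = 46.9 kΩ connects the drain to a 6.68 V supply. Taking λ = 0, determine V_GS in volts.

With gate tied to drain, V_GS = V_DS ≥ V_GS − V_TN, so the device is in saturation.
KCL at the drain: ½ k_n (V_GS − V_TN)² = (V_DD − V_GS)/R.
Let x = V_GS − 1.1. Then 96.8 x² + x − 5.58 = 0, giving x = 0.235 V (positive root), so V_GS = 1.33 V.
I_D = (V_DD − V_GS)/R = (6.68 − 1.33) / 46.9 = 0.114 mA.

V_GS = 1.33 V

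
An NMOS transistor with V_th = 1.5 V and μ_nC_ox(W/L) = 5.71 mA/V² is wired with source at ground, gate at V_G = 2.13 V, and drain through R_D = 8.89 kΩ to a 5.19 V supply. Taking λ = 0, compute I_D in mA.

V_GS = V_G = 2.13 V, so V_ov = 2.13 − 1.5 = 0.63 V.
Assume saturation: I_D = ½ k_n V_ov² = 0.5 × 5.71 × 0.63² = 1.13 mA, giving V_DS = V_DD − I_D R_D = 5.19 − 1.13 × 8.89 = -4.88 V.
But -4.88 V < V_ov = 0.63 V, so the device is actually in triode.
In triode I_D = k_n[V_ov V_DS − ½ V_DS²] and I_D = (V_DD − V_DS)/R_D. Equating: 25.4 V_DS² − 32.98 V_DS + 5.19 = 0, giving V_DS = 0.183 V (the root below V_ov).
I_D = (5.19 − 0.183) / 8.89 = 0.563 mA.

I_D = 0.563 mA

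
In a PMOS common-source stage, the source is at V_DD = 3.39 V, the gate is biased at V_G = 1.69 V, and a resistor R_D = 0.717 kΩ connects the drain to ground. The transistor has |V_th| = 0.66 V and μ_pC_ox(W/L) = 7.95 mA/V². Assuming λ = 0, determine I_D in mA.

V_SG = V_DD − V_G = 3.39 − 1.69 = 1.7 V, so V_ov = 1.7 − 0.66 = 1.04 V.
Assume saturation: I_D = ½ k_p V_ov² = 0.5 × 7.95 × 1.04² = 4.3 mA, giving V_SD = V_DD − I_D R_D = 3.39 − 4.3 × 0.717 = 0.307 V.
But 0.307 V < V_ov = 1.04 V, so the device is actually in triode.
In triode I_D = k_p[V_ov V_SD − ½ V_SD²] and I_D = (V_DD − V_SD)/R_D. Equating: 2.85 V_SD² − 6.928 V_SD + 3.39 = 0, giving V_SD = 0.679 V (the root below V_ov).
I_D = (3.39 − 0.679) / 0.717 = 3.78 mA.

I_D = 3.78 mA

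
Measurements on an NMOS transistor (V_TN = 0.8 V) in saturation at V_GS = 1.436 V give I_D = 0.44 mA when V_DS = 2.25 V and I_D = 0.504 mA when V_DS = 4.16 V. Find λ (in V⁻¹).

With V_GS fixed, I_D ∝ (1 + λ V_DS) in saturation, so I_D2/I_D1 = (1 + λ V_DS2)/(1 + λ V_DS1).
0.504/0.44 = 1.145 = (1 + 4.16 λ)/(1 + 2.25 λ).
Solving: λ (I_D1 V_DS2 − I_D2 V_DS1) = I_D2 − I_D1, so λ = (0.504 − 0.44) / (0.44 × 4.16 − 0.504 × 2.25) = 0.064 / 0.696 = 0.0919 V⁻¹.

λ = 0.0919 V⁻¹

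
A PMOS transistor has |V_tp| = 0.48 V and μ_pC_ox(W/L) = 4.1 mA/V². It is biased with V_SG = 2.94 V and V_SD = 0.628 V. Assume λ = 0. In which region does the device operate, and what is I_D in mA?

Triode; I_D = 5.53 mA

V_ov = V_SG − |V_tp| = 2.94 − 0.48 = 2.46 V.
Since V_SD = 0.628 V < V_ov = 2.46 V, the device is in the triode region.
I_D = k_p [V_ov · V_SD − ½ V_SD²] = 4.1 × [2.46 × 0.628 − 0.5 × 0.628²] = 5.53 mA.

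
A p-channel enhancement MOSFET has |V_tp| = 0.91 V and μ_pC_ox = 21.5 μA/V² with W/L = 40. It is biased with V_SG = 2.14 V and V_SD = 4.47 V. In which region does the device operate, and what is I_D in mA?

k_p = μ_pC_ox · (W/L) = 0.86 mA/V².
V_ov = V_SG − |V_tp| = 2.14 − 0.91 = 1.23 V.
Since V_SD = 4.47 V ≥ V_ov = 1.23 V, the device is in saturation.
I_D = ½ k_p V_ov² = 0.5 × 0.86 × 1.23² = 0.651 mA.

Saturation; I_D = 0.651 mA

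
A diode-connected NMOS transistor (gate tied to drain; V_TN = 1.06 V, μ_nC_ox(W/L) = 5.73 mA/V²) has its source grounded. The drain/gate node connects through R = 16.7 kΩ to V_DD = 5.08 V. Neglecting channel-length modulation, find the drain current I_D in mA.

With gate tied to drain, V_GS = V_DS ≥ V_GS − V_TN, so the device is in saturation.
KCL at the drain: ½ k_n (V_GS − V_TN)² = (V_DD − V_GS)/R.
Let x = V_GS − 1.06. Then 47.8 x² + x − 4.02 = 0, giving x = 0.28 V (positive root), so V_GS = 1.34 V.
I_D = (V_DD − V_GS)/R = (5.08 − 1.34) / 16.7 = 0.224 mA.

I_D = 0.224 mA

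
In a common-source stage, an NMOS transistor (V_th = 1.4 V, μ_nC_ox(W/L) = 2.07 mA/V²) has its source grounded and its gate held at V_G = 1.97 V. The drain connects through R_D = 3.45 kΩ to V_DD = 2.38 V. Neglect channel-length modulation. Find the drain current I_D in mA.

V_GS = V_G = 1.97 V, so V_ov = 1.97 − 1.4 = 0.57 V.
Assume saturation: I_D = ½ k_n V_ov² = 0.5 × 2.07 × 0.57² = 0.336 mA, giving V_DS = V_DD − I_D R_D = 2.38 − 0.336 × 3.45 = 1.22 V.
V_DS = 1.22 V ≥ V_ov = 0.57 V, confirming saturation.

I_D = 0.336 mA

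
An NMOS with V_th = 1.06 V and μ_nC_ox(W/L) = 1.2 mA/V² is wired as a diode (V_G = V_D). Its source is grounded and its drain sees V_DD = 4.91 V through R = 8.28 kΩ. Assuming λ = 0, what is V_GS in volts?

V_GS = 1.85 V

With gate tied to drain, V_GS = V_DS ≥ V_GS − V_th, so the device is in saturation.
KCL at the drain: ½ k_n (V_GS − V_th)² = (V_DD − V_GS)/R.
Let x = V_GS − 1.06. Then 4.97 x² + x − 3.85 = 0, giving x = 0.785 V (positive root), so V_GS = 1.85 V.
I_D = (V_DD − V_GS)/R = (4.91 − 1.85) / 8.28 = 0.37 mA.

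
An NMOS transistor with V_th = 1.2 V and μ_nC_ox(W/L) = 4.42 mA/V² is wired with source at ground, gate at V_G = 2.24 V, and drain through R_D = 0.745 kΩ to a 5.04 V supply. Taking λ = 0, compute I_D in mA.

I_D = 2.39 mA

V_GS = V_G = 2.24 V, so V_ov = 2.24 − 1.2 = 1.04 V.
Assume saturation: I_D = ½ k_n V_ov² = 0.5 × 4.42 × 1.04² = 2.39 mA, giving V_DS = V_DD − I_D R_D = 5.04 − 2.39 × 0.745 = 3.26 V.
V_DS = 3.26 V ≥ V_ov = 1.04 V, confirming saturation.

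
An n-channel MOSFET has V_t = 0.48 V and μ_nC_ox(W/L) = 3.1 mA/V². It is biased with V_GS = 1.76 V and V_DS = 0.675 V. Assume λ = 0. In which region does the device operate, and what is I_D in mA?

V_ov = V_GS − V_t = 1.76 − 0.48 = 1.28 V.
Since V_DS = 0.675 V < V_ov = 1.28 V, the device is in the triode region.
I_D = k_n [V_ov · V_DS − ½ V_DS²] = 3.1 × [1.28 × 0.675 − 0.5 × 0.675²] = 1.97 mA.

Triode; I_D = 1.97 mA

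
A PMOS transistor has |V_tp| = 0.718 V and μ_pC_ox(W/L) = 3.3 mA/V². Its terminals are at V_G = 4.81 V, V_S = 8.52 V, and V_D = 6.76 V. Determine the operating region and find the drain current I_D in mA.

Triode; I_D = 12.3 mA

V_SG = V_S − V_G = 8.52 − 4.81 = 3.71 V; V_SD = V_S − V_D = 8.52 − 6.76 = 1.76 V.
V_ov = V_SG − |V_tp| = 3.71 − 0.718 = 2.99 V.
Since V_SD = 1.76 V < V_ov = 2.99 V, the device is in the triode region.
I_D = k_p [V_ov · V_SD − ½ V_SD²] = 3.3 × [2.99 × 1.76 − 0.5 × 1.76²] = 12.3 mA.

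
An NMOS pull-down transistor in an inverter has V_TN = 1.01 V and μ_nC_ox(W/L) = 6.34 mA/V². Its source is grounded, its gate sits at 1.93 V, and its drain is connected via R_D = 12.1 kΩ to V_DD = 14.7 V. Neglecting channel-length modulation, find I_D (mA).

I_D = 1.20 mA

V_GS = V_G = 1.93 V, so V_ov = 1.93 − 1.01 = 0.92 V.
Assume saturation: I_D = ½ k_n V_ov² = 0.5 × 6.34 × 0.92² = 2.68 mA, giving V_DS = V_DD − I_D R_D = 14.7 − 2.68 × 12.1 = -17.8 V.
But -17.8 V < V_ov = 0.92 V, so the device is actually in triode.
In triode I_D = k_n[V_ov V_DS − ½ V_DS²] and I_D = (V_DD − V_DS)/R_D. Equating: 38.4 V_DS² − 71.58 V_DS + 14.7 = 0, giving V_DS = 0.235 V (the root below V_ov).
I_D = (14.7 − 0.235) / 12.1 = 1.2 mA.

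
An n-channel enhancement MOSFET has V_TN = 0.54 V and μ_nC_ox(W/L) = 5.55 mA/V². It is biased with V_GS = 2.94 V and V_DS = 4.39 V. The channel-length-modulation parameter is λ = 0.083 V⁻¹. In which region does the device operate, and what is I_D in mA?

V_ov = V_GS − V_TN = 2.94 − 0.54 = 2.4 V.
Since V_DS = 4.39 V ≥ V_ov = 2.4 V, the device is in saturation.
I_D = ½ k_n V_ov² (1 + λ V_DS) = 0.5 × 5.55 × 2.4² × (1 + 0.083 × 4.39) = 21.8 mA.

Saturation; I_D = 21.8 mA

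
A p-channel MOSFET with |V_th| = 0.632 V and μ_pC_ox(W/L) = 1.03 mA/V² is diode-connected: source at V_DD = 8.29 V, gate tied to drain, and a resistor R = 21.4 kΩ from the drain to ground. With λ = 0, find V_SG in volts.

V_SG = 1.42 V

With gate tied to drain, V_SG = V_SD ≥ V_SG − |V_th|, so the device is in saturation.
KCL at the drain: ½ k_p (V_SG − |V_th|)² = (V_DD − V_SG)/R.
Let x = V_SG − 0.632. Then 11 x² + x − 7.658 = 0, giving x = 0.789 V (positive root), so V_SG = 1.42 V.
I_D = (V_DD − V_SG)/R = (8.29 − 1.42) / 21.4 = 0.321 mA.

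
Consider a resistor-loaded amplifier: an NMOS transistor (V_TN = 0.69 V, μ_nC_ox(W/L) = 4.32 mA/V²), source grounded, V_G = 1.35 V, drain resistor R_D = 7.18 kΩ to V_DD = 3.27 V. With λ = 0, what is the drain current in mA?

I_D = 0.431 mA

V_GS = V_G = 1.35 V, so V_ov = 1.35 − 0.69 = 0.66 V.
Assume saturation: I_D = ½ k_n V_ov² = 0.5 × 4.32 × 0.66² = 0.941 mA, giving V_DS = V_DD − I_D R_D = 3.27 − 0.941 × 7.18 = -3.49 V.
But -3.49 V < V_ov = 0.66 V, so the device is actually in triode.
In triode I_D = k_n[V_ov V_DS − ½ V_DS²] and I_D = (V_DD − V_DS)/R_D. Equating: 15.5 V_DS² − 21.47 V_DS + 3.27 = 0, giving V_DS = 0.174 V (the root below V_ov).
I_D = (3.27 − 0.174) / 7.18 = 0.431 mA.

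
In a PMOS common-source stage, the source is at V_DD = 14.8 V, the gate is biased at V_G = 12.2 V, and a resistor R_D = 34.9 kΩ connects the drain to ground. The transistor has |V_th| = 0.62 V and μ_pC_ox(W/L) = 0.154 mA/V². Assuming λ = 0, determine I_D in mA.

V_SG = V_DD − V_G = 14.8 − 12.2 = 2.6 V, so V_ov = 2.6 − 0.62 = 1.98 V.
Assume saturation: I_D = ½ k_p V_ov² = 0.5 × 0.154 × 1.98² = 0.302 mA, giving V_SD = V_DD − I_D R_D = 14.8 − 0.302 × 34.9 = 4.26 V.
V_SD = 4.26 V ≥ V_ov = 1.98 V, confirming saturation.

I_D = 0.302 mA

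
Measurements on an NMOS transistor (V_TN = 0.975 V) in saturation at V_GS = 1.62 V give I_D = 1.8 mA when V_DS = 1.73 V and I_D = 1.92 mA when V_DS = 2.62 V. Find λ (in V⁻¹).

λ = 0.0861 V⁻¹

With V_GS fixed, I_D ∝ (1 + λ V_DS) in saturation, so I_D2/I_D1 = (1 + λ V_DS2)/(1 + λ V_DS1).
1.92/1.8 = 1.067 = (1 + 2.62 λ)/(1 + 1.73 λ).
Solving: λ (I_D1 V_DS2 − I_D2 V_DS1) = I_D2 − I_D1, so λ = (1.92 − 1.8) / (1.8 × 2.62 − 1.92 × 1.73) = 0.12 / 1.39 = 0.0861 V⁻¹.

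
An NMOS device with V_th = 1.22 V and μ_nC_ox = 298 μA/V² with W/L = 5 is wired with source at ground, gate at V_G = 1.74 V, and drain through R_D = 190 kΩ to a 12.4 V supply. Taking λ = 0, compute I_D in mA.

V_GS = V_G = 1.74 V, so V_ov = 1.74 − 1.22 = 0.52 V.
k_n = μ_nC_ox · (W/L) = 1.49 mA/V².
Assume saturation: I_D = ½ k_n V_ov² = 0.5 × 1.49 × 0.52² = 0.201 mA, giving V_DS = V_DD − I_D R_D = 12.4 − 0.201 × 190 = -25.9 V.
But -25.9 V < V_ov = 0.52 V, so the device is actually in triode.
In triode I_D = k_n[V_ov V_DS − ½ V_DS²] and I_D = (V_DD − V_DS)/R_D. Equating: 142 V_DS² − 148.2 V_DS + 12.4 = 0, giving V_DS = 0.0917 V (the root below V_ov).
I_D = (12.4 − 0.0917) / 190 = 0.0648 mA.

I_D = 0.0648 mA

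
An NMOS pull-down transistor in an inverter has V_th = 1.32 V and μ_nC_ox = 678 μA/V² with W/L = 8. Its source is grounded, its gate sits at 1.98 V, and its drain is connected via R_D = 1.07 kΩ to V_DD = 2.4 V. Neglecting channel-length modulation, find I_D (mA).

I_D = 1.18 mA

V_GS = V_G = 1.98 V, so V_ov = 1.98 − 1.32 = 0.66 V.
k_n = μ_nC_ox · (W/L) = 5.424 mA/V².
Assume saturation: I_D = ½ k_n V_ov² = 0.5 × 5.424 × 0.66² = 1.18 mA, giving V_DS = V_DD − I_D R_D = 2.4 − 1.18 × 1.07 = 1.14 V.
V_DS = 1.14 V ≥ V_ov = 0.66 V, confirming saturation.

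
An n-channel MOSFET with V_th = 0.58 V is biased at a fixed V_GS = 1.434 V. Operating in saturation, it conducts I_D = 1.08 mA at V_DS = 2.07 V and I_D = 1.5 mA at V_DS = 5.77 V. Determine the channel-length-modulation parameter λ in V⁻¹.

λ = 0.134 V⁻¹

With V_GS fixed, I_D ∝ (1 + λ V_DS) in saturation, so I_D2/I_D1 = (1 + λ V_DS2)/(1 + λ V_DS1).
1.5/1.08 = 1.389 = (1 + 5.77 λ)/(1 + 2.07 λ).
Solving: λ (I_D1 V_DS2 − I_D2 V_DS1) = I_D2 − I_D1, so λ = (1.5 − 1.08) / (1.08 × 5.77 − 1.5 × 2.07) = 0.42 / 3.13 = 0.134 V⁻¹.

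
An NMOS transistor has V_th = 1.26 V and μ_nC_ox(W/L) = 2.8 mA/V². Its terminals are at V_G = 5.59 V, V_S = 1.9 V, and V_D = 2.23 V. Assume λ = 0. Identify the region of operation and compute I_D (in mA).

V_GS = V_G − V_S = 5.59 − 1.9 = 3.69 V; V_DS = V_D − V_S = 2.23 − 1.9 = 0.33 V.
V_ov = V_GS − V_th = 3.69 − 1.26 = 2.43 V.
Since V_DS = 0.33 V < V_ov = 2.43 V, the device is in the triode region.
I_D = k_n [V_ov · V_DS − ½ V_DS²] = 2.8 × [2.43 × 0.33 − 0.5 × 0.33²] = 2.09 mA.

Triode; I_D = 2.09 mA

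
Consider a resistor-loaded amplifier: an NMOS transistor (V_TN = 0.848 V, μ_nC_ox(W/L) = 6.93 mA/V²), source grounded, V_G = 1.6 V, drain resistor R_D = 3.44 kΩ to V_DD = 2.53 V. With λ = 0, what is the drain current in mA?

I_D = 0.693 mA

V_GS = V_G = 1.6 V, so V_ov = 1.6 − 0.848 = 0.752 V.
Assume saturation: I_D = ½ k_n V_ov² = 0.5 × 6.93 × 0.752² = 1.96 mA, giving V_DS = V_DD − I_D R_D = 2.53 − 1.96 × 3.44 = -4.21 V.
But -4.21 V < V_ov = 0.752 V, so the device is actually in triode.
In triode I_D = k_n[V_ov V_DS − ½ V_DS²] and I_D = (V_DD − V_DS)/R_D. Equating: 11.9 V_DS² − 18.93 V_DS + 2.53 = 0, giving V_DS = 0.147 V (the root below V_ov).
I_D = (2.53 − 0.147) / 3.44 = 0.693 mA.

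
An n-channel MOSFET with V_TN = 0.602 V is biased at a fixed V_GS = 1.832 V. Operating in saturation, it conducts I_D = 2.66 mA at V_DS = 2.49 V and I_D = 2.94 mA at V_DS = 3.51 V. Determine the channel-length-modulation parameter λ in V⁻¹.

With V_GS fixed, I_D ∝ (1 + λ V_DS) in saturation, so I_D2/I_D1 = (1 + λ V_DS2)/(1 + λ V_DS1).
2.94/2.66 = 1.105 = (1 + 3.51 λ)/(1 + 2.49 λ).
Solving: λ (I_D1 V_DS2 − I_D2 V_DS1) = I_D2 − I_D1, so λ = (2.94 − 2.66) / (2.66 × 3.51 − 2.94 × 2.49) = 0.28 / 2.02 = 0.139 V⁻¹.

λ = 0.139 V⁻¹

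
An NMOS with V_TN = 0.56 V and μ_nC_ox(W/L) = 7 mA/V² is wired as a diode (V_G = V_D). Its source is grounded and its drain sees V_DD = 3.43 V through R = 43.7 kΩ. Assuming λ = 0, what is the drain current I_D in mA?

I_D = 0.0626 mA

With gate tied to drain, V_GS = V_DS ≥ V_GS − V_TN, so the device is in saturation.
KCL at the drain: ½ k_n (V_GS − V_TN)² = (V_DD − V_GS)/R.
Let x = V_GS − 0.56. Then 153 x² + x − 2.87 = 0, giving x = 0.134 V (positive root), so V_GS = 0.694 V.
I_D = (V_DD − V_GS)/R = (3.43 − 0.694) / 43.7 = 0.0626 mA.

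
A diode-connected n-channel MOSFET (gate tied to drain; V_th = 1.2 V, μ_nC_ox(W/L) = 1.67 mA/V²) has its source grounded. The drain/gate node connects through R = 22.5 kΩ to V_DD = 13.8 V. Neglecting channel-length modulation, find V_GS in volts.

V_GS = 1.99 V

With gate tied to drain, V_GS = V_DS ≥ V_GS − V_th, so the device is in saturation.
KCL at the drain: ½ k_n (V_GS − V_th)² = (V_DD − V_GS)/R.
Let x = V_GS − 1.2. Then 18.8 x² + x − 12.6 = 0, giving x = 0.793 V (positive root), so V_GS = 1.99 V.
I_D = (V_DD − V_GS)/R = (13.8 − 1.99) / 22.5 = 0.525 mA.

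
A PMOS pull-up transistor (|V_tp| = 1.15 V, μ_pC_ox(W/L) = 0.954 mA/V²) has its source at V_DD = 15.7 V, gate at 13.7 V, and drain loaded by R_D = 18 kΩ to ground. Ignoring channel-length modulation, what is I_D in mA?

I_D = 0.345 mA

V_SG = V_DD − V_G = 15.7 − 13.7 = 2 V, so V_ov = 2 − 1.15 = 0.85 V.
Assume saturation: I_D = ½ k_p V_ov² = 0.5 × 0.954 × 0.85² = 0.345 mA, giving V_SD = V_DD − I_D R_D = 15.7 − 0.345 × 18 = 9.5 V.
V_SD = 9.5 V ≥ V_ov = 0.85 V, confirming saturation.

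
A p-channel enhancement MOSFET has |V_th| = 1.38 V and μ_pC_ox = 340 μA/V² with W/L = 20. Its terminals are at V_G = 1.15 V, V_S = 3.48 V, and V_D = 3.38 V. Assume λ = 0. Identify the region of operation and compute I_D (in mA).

Triode; I_D = 0.612 mA

V_SG = V_S − V_G = 3.48 − 1.15 = 2.33 V; V_SD = V_S − V_D = 3.48 − 3.38 = 0.1 V.
k_p = μ_pC_ox · (W/L) = 6.8 mA/V².
V_ov = V_SG − |V_th| = 2.33 − 1.38 = 0.95 V.
Since V_SD = 0.1 V < V_ov = 0.95 V, the device is in the triode region.
I_D = k_p [V_ov · V_SD − ½ V_SD²] = 6.8 × [0.95 × 0.1 − 0.5 × 0.1²] = 0.612 mA.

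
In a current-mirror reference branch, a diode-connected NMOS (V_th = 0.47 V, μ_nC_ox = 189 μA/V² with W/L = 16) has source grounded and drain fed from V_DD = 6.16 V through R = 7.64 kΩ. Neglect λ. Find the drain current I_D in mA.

With gate tied to drain, V_GS = V_DS ≥ V_GS − V_th, so the device is in saturation.
k_n = μ_nC_ox · (W/L) = 3.024 mA/V².
KCL at the drain: ½ k_n (V_GS − V_th)² = (V_DD − V_GS)/R.
Let x = V_GS − 0.47. Then 11.6 x² + x − 5.69 = 0, giving x = 0.66 V (positive root), so V_GS = 1.13 V.
I_D = (V_DD − V_GS)/R = (6.16 − 1.13) / 7.64 = 0.658 mA.

I_D = 0.658 mA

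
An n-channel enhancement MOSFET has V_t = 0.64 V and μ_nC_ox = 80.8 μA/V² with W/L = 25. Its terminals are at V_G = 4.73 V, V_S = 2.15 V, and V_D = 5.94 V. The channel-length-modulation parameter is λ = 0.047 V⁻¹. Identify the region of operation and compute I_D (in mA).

V_GS = V_G − V_S = 4.73 − 2.15 = 2.58 V; V_DS = V_D − V_S = 5.94 − 2.15 = 3.79 V.
k_n = μ_nC_ox · (W/L) = 2.02 mA/V².
V_ov = V_GS − V_t = 2.58 − 0.64 = 1.94 V.
Since V_DS = 3.79 V ≥ V_ov = 1.94 V, the device is in saturation.
I_D = ½ k_n V_ov² (1 + λ V_DS) = 0.5 × 2.02 × 1.94² × (1 + 0.047 × 3.79) = 4.48 mA.

Saturation; I_D = 4.48 mA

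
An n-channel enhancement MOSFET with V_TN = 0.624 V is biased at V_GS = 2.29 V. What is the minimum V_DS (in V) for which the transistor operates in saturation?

The boundary between triode and saturation is V_DS = V_GS − V_TN = V_ov.
V_ov = 2.29 − 0.624 = 1.67 V.

V_DS,sat = 1.67 V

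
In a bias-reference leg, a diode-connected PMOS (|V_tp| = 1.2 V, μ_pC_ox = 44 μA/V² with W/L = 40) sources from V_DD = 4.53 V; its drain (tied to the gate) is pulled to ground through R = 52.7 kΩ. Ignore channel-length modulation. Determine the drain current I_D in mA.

I_D = 0.0583 mA

With gate tied to drain, V_SG = V_SD ≥ V_SG − |V_tp|, so the device is in saturation.
k_p = μ_pC_ox · (W/L) = 1.76 mA/V².
KCL at the drain: ½ k_p (V_SG − |V_tp|)² = (V_DD − V_SG)/R.
Let x = V_SG − 1.2. Then 46.4 x² + x − 3.33 = 0, giving x = 0.257 V (positive root), so V_SG = 1.46 V.
I_D = (V_DD − V_SG)/R = (4.53 − 1.46) / 52.7 = 0.0583 mA.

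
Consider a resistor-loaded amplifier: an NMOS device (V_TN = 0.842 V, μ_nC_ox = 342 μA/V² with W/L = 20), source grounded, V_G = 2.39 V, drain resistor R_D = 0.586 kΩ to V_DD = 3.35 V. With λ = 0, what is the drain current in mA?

V_GS = V_G = 2.39 V, so V_ov = 2.39 − 0.842 = 1.55 V.
k_n = μ_nC_ox · (W/L) = 6.84 mA/V².
Assume saturation: I_D = ½ k_n V_ov² = 0.5 × 6.84 × 1.55² = 8.2 mA, giving V_DS = V_DD − I_D R_D = 3.35 − 8.2 × 0.586 = -1.45 V.
But -1.45 V < V_ov = 1.55 V, so the device is actually in triode.
In triode I_D = k_n[V_ov V_DS − ½ V_DS²] and I_D = (V_DD − V_DS)/R_D. Equating: 2 V_DS² − 7.205 V_DS + 3.35 = 0, giving V_DS = 0.549 V (the root below V_ov).
I_D = (3.35 − 0.549) / 0.586 = 4.78 mA.

I_D = 4.78 mA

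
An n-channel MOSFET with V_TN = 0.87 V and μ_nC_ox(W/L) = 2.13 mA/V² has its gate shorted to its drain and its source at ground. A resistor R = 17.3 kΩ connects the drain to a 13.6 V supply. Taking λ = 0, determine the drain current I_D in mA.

With gate tied to drain, V_GS = V_DS ≥ V_GS − V_TN, so the device is in saturation.
KCL at the drain: ½ k_n (V_GS − V_TN)² = (V_DD − V_GS)/R.
Let x = V_GS − 0.87. Then 18.4 x² + x − 12.73 = 0, giving x = 0.805 V (positive root), so V_GS = 1.67 V.
I_D = (V_DD − V_GS)/R = (13.6 − 1.67) / 17.3 = 0.689 mA.

I_D = 0.689 mA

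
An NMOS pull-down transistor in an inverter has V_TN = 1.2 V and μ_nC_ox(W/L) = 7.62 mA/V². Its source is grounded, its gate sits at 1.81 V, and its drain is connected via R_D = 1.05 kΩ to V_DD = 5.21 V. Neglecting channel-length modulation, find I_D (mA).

V_GS = V_G = 1.81 V, so V_ov = 1.81 − 1.2 = 0.61 V.
Assume saturation: I_D = ½ k_n V_ov² = 0.5 × 7.62 × 0.61² = 1.42 mA, giving V_DS = V_DD − I_D R_D = 5.21 − 1.42 × 1.05 = 3.72 V.
V_DS = 3.72 V ≥ V_ov = 0.61 V, confirming saturation.

I_D = 1.42 mA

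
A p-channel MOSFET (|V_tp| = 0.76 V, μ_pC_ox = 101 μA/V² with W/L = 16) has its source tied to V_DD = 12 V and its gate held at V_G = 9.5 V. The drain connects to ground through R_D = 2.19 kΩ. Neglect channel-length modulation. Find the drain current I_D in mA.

V_SG = V_DD − V_G = 12 − 9.5 = 2.5 V, so V_ov = 2.5 − 0.76 = 1.74 V.
k_p = μ_pC_ox · (W/L) = 1.616 mA/V².
Assume saturation: I_D = ½ k_p V_ov² = 0.5 × 1.616 × 1.74² = 2.45 mA, giving V_SD = V_DD − I_D R_D = 12 − 2.45 × 2.19 = 6.64 V.
V_SD = 6.64 V ≥ V_ov = 1.74 V, confirming saturation.

I_D = 2.45 mA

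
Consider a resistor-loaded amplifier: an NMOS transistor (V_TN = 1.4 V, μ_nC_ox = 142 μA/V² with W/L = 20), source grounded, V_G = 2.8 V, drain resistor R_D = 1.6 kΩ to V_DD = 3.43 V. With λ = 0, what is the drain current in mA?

V_GS = V_G = 2.8 V, so V_ov = 2.8 − 1.4 = 1.4 V.
k_n = μ_nC_ox · (W/L) = 2.84 mA/V².
Assume saturation: I_D = ½ k_n V_ov² = 0.5 × 2.84 × 1.4² = 2.78 mA, giving V_DS = V_DD − I_D R_D = 3.43 − 2.78 × 1.6 = -1.02 V.
But -1.02 V < V_ov = 1.4 V, so the device is actually in triode.
In triode I_D = k_n[V_ov V_DS − ½ V_DS²] and I_D = (V_DD − V_DS)/R_D. Equating: 2.27 V_DS² − 7.362 V_DS + 3.43 = 0, giving V_DS = 0.564 V (the root below V_ov).
I_D = (3.43 − 0.564) / 1.6 = 1.79 mA.

I_D = 1.79 mA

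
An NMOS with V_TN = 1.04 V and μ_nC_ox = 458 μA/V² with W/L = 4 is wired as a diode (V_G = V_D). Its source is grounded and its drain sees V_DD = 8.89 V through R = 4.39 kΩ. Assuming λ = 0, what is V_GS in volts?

With gate tied to drain, V_GS = V_DS ≥ V_GS − V_TN, so the device is in saturation.
k_n = μ_nC_ox · (W/L) = 1.832 mA/V².
KCL at the drain: ½ k_n (V_GS − V_TN)² = (V_DD − V_GS)/R.
Let x = V_GS − 1.04. Then 4.02 x² + x − 7.85 = 0, giving x = 1.28 V (positive root), so V_GS = 2.32 V.
I_D = (V_DD − V_GS)/R = (8.89 − 2.32) / 4.39 = 1.5 mA.

V_GS = 2.32 V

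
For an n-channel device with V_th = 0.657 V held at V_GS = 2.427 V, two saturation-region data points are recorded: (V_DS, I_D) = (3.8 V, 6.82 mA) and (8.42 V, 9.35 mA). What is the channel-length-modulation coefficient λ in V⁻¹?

With V_GS fixed, I_D ∝ (1 + λ V_DS) in saturation, so I_D2/I_D1 = (1 + λ V_DS2)/(1 + λ V_DS1).
9.35/6.82 = 1.371 = (1 + 8.42 λ)/(1 + 3.8 λ).
Solving: λ (I_D1 V_DS2 − I_D2 V_DS1) = I_D2 − I_D1, so λ = (9.35 − 6.82) / (6.82 × 8.42 − 9.35 × 3.8) = 2.53 / 21.9 = 0.116 V⁻¹.

λ = 0.116 V⁻¹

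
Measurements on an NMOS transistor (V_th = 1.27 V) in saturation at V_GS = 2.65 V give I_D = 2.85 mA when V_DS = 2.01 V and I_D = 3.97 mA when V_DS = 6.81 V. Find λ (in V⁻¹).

With V_GS fixed, I_D ∝ (1 + λ V_DS) in saturation, so I_D2/I_D1 = (1 + λ V_DS2)/(1 + λ V_DS1).
3.97/2.85 = 1.393 = (1 + 6.81 λ)/(1 + 2.01 λ).
Solving: λ (I_D1 V_DS2 − I_D2 V_DS1) = I_D2 − I_D1, so λ = (3.97 − 2.85) / (2.85 × 6.81 − 3.97 × 2.01) = 1.12 / 11.4 = 0.098 V⁻¹.

λ = 0.0980 V⁻¹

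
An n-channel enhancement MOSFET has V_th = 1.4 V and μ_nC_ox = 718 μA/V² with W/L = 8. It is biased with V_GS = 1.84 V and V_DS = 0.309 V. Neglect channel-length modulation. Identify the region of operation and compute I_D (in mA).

Triode; I_D = 0.507 mA

k_n = μ_nC_ox · (W/L) = 5.744 mA/V².
V_ov = V_GS − V_th = 1.84 − 1.4 = 0.44 V.
Since V_DS = 0.309 V < V_ov = 0.44 V, the device is in the triode region.
I_D = k_n [V_ov · V_DS − ½ V_DS²] = 5.744 × [0.44 × 0.309 − 0.5 × 0.309²] = 0.507 mA.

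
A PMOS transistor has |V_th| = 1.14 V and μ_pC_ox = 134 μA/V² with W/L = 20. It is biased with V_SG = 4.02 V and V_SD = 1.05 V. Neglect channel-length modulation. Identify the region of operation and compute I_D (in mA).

k_p = μ_pC_ox · (W/L) = 2.68 mA/V².
V_ov = V_SG − |V_th| = 4.02 − 1.14 = 2.88 V.
Since V_SD = 1.05 V < V_ov = 2.88 V, the device is in the triode region.
I_D = k_p [V_ov · V_SD − ½ V_SD²] = 2.68 × [2.88 × 1.05 − 0.5 × 1.05²] = 6.63 mA.

Triode; I_D = 6.63 mA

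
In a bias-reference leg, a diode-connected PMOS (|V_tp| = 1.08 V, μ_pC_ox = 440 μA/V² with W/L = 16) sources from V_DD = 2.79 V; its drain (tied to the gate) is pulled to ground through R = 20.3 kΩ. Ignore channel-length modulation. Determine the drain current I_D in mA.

I_D = 0.0770 mA

With gate tied to drain, V_SG = V_SD ≥ V_SG − |V_tp|, so the device is in saturation.
k_p = μ_pC_ox · (W/L) = 7.04 mA/V².
KCL at the drain: ½ k_p (V_SG − |V_tp|)² = (V_DD − V_SG)/R.
Let x = V_SG − 1.08. Then 71.5 x² + x − 1.71 = 0, giving x = 0.148 V (positive root), so V_SG = 1.23 V.
I_D = (V_DD − V_SG)/R = (2.79 − 1.23) / 20.3 = 0.077 mA.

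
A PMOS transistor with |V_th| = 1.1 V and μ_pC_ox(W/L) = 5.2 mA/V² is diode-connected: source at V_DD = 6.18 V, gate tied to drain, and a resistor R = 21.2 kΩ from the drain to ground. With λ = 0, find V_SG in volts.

V_SG = 1.39 V

With gate tied to drain, V_SG = V_SD ≥ V_SG − |V_th|, so the device is in saturation.
KCL at the drain: ½ k_p (V_SG − |V_th|)² = (V_DD − V_SG)/R.
Let x = V_SG − 1.1. Then 55.1 x² + x − 5.08 = 0, giving x = 0.295 V (positive root), so V_SG = 1.39 V.
I_D = (V_DD − V_SG)/R = (6.18 − 1.39) / 21.2 = 0.226 mA.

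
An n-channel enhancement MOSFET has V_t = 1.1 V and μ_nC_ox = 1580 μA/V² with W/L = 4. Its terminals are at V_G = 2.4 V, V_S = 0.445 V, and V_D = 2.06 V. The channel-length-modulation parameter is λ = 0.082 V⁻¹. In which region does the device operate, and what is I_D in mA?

Saturation; I_D = 2.62 mA

V_GS = V_G − V_S = 2.4 − 0.445 = 1.95 V; V_DS = V_D − V_S = 2.06 − 0.445 = 1.61 V.
k_n = μ_nC_ox · (W/L) = 6.32 mA/V².
V_ov = V_GS − V_t = 1.95 − 1.1 = 0.855 V.
Since V_DS = 1.61 V ≥ V_ov = 0.855 V, the device is in saturation.
I_D = ½ k_n V_ov² (1 + λ V_DS) = 0.5 × 6.32 × 0.855² × (1 + 0.082 × 1.61) = 2.62 mA.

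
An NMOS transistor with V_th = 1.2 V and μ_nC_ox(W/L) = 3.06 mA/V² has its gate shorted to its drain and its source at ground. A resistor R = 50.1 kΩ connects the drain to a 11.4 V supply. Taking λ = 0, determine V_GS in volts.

With gate tied to drain, V_GS = V_DS ≥ V_GS − V_th, so the device is in saturation.
KCL at the drain: ½ k_n (V_GS − V_th)² = (V_DD − V_GS)/R.
Let x = V_GS − 1.2. Then 76.7 x² + x − 10.2 = 0, giving x = 0.358 V (positive root), so V_GS = 1.56 V.
I_D = (V_DD − V_GS)/R = (11.4 − 1.56) / 50.1 = 0.196 mA.

V_GS = 1.56 V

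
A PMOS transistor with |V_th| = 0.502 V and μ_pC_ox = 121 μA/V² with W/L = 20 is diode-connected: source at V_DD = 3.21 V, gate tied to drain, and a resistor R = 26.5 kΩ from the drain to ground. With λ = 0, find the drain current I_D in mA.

I_D = 0.0918 mA

With gate tied to drain, V_SG = V_SD ≥ V_SG − |V_th|, so the device is in saturation.
k_p = μ_pC_ox · (W/L) = 2.42 mA/V².
KCL at the drain: ½ k_p (V_SG − |V_th|)² = (V_DD − V_SG)/R.
Let x = V_SG − 0.502. Then 32.1 x² + x − 2.708 = 0, giving x = 0.275 V (positive root), so V_SG = 0.777 V.
I_D = (V_DD − V_SG)/R = (3.21 − 0.777) / 26.5 = 0.0918 mA.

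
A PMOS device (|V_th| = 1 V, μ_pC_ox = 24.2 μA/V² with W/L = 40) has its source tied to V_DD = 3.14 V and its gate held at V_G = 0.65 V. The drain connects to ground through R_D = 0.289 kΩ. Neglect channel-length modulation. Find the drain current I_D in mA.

I_D = 1.07 mA

V_SG = V_DD − V_G = 3.14 − 0.65 = 2.49 V, so V_ov = 2.49 − 1 = 1.49 V.
k_p = μ_pC_ox · (W/L) = 0.968 mA/V².
Assume saturation: I_D = ½ k_p V_ov² = 0.5 × 0.968 × 1.49² = 1.07 mA, giving V_SD = V_DD − I_D R_D = 3.14 − 1.07 × 0.289 = 2.83 V.
V_SD = 2.83 V ≥ V_ov = 1.49 V, confirming saturation.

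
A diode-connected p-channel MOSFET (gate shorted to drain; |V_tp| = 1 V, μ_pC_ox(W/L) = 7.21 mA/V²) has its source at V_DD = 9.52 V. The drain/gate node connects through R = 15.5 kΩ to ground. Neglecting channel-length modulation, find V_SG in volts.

V_SG = 1.38 V

With gate tied to drain, V_SG = V_SD ≥ V_SG − |V_tp|, so the device is in saturation.
KCL at the drain: ½ k_p (V_SG − |V_tp|)² = (V_DD − V_SG)/R.
Let x = V_SG − 1. Then 55.9 x² + x − 8.52 = 0, giving x = 0.382 V (positive root), so V_SG = 1.38 V.
I_D = (V_DD − V_SG)/R = (9.52 − 1.38) / 15.5 = 0.525 mA.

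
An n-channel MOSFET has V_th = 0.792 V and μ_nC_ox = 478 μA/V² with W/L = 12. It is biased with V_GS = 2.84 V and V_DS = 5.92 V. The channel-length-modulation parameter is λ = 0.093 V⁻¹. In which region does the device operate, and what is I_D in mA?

k_n = μ_nC_ox · (W/L) = 5.736 mA/V².
V_ov = V_GS − V_th = 2.84 − 0.792 = 2.05 V.
Since V_DS = 5.92 V ≥ V_ov = 2.05 V, the device is in saturation.
I_D = ½ k_n V_ov² (1 + λ V_DS) = 0.5 × 5.736 × 2.05² × (1 + 0.093 × 5.92) = 18.7 mA.

Saturation; I_D = 18.7 mA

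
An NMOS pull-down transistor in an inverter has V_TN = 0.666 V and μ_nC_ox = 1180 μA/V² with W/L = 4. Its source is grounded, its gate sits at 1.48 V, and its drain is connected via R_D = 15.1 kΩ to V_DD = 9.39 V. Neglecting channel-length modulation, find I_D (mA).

V_GS = V_G = 1.48 V, so V_ov = 1.48 − 0.666 = 0.814 V.
k_n = μ_nC_ox · (W/L) = 4.72 mA/V².
Assume saturation: I_D = ½ k_n V_ov² = 0.5 × 4.72 × 0.814² = 1.56 mA, giving V_DS = V_DD − I_D R_D = 9.39 − 1.56 × 15.1 = -14.2 V.
But -14.2 V < V_ov = 0.814 V, so the device is actually in triode.
In triode I_D = k_n[V_ov V_DS − ½ V_DS²] and I_D = (V_DD − V_DS)/R_D. Equating: 35.6 V_DS² − 59.02 V_DS + 9.39 = 0, giving V_DS = 0.178 V (the root below V_ov).
I_D = (9.39 − 0.178) / 15.1 = 0.61 mA.

I_D = 0.610 mA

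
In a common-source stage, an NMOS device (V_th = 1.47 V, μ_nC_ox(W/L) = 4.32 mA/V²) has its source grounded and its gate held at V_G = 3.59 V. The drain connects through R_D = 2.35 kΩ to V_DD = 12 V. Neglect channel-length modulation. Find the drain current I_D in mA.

I_D = 4.84 mA

V_GS = V_G = 3.59 V, so V_ov = 3.59 − 1.47 = 2.12 V.
Assume saturation: I_D = ½ k_n V_ov² = 0.5 × 4.32 × 2.12² = 9.71 mA, giving V_DS = V_DD − I_D R_D = 12 − 9.71 × 2.35 = -10.8 V.
But -10.8 V < V_ov = 2.12 V, so the device is actually in triode.
In triode I_D = k_n[V_ov V_DS − ½ V_DS²] and I_D = (V_DD − V_DS)/R_D. Equating: 5.08 V_DS² − 22.52 V_DS + 12 = 0, giving V_DS = 0.619 V (the root below V_ov).
I_D = (12 − 0.619) / 2.35 = 4.84 mA.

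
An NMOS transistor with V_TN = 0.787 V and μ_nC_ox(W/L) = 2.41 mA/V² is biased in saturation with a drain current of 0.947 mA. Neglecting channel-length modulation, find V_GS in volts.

V_GS = 1.67 V

In saturation I_D = ½ k_n (V_GS − V_TN)², so V_GS − V_TN = √(2 I_D / k_n) = √(2 × 0.947 / 2.41) = 0.887 V.
V_GS = 0.787 + 0.887 = 1.67 V.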